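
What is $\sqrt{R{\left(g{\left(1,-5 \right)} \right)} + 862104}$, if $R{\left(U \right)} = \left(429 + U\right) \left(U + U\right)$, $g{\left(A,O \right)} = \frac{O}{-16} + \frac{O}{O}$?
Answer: $\frac{\sqrt{220987794}}{16} \approx 929.1$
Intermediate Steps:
$g{\left(A,O \right)} = 1 - \frac{O}{16}$ ($g{\left(A,O \right)} = O \left(- \frac{1}{16}\right) + 1 = - \frac{O}{16} + 1 = 1 - \frac{O}{16}$)
$R{\left(U \right)} = 2 U \left(429 + U\right)$ ($R{\left(U \right)} = \left(429 + U\right) 2 U = 2 U \left(429 + U\right)$)
$\sqrt{R{\left(g{\left(1,-5 \right)} \right)} + 862104} = \sqrt{2 \left(1 - - \frac{5}{16}\right) \left(429 + \left(1 - - \frac{5}{16}\right)\right) + 862104} = \sqrt{2 \left(1 + \frac{5}{16}\right) \left(429 + \left(1 + \frac{5}{16}\right)\right) + 862104} = \sqrt{2 \cdot \frac{21}{16} \left(429 + \frac{21}{16}\right) + 862104} = \sqrt{2 \cdot \frac{21}{16} \cdot \frac{6885}{16} + 862104} = \sqrt{\frac{144585}{128} + 862104} = \sqrt{\frac{110493897}{128}} = \frac{\sqrt{220987794}}{16}$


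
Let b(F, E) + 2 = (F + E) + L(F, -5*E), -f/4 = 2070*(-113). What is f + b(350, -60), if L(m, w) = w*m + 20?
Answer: 1040948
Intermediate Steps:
L(m, w) = 20 + m*w (L(m, w) = m*w + 20 = 20 + m*w)
f = 935640 (f = -8280*(-113) = -4*(-233910) = 935640)
b(F, E) = 18 + E + F - 5*E*F (b(F, E) = -2 + ((F + E) + (20 + F*(-5*E))) = -2 + ((E + F) + (20 - 5*E*F)) = -2 + (20 + E + F - 5*E*F) = 18 + E + F - 5*E*F)
f + b(350, -60) = 935640 + (18 - 60 + 350 - 5*(-60)*350) = 935640 + (18 - 60 + 350 + 105000) = 935640 + 105308 = 1040948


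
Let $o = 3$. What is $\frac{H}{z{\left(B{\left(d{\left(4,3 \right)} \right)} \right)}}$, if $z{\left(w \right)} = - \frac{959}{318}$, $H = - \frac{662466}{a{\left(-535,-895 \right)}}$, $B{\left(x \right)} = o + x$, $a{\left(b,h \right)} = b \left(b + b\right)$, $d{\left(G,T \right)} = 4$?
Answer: $\frac{15047442}{39212825} \approx 0.38374$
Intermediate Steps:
$a{\left(b,h \right)} = 2 b^{2}$ ($a{\left(b,h \right)} = b 2 b = 2 b^{2}$)
$B{\left(x \right)} = 3 + x$
$H = - \frac{331233}{286225}$ ($H = - \frac{662466}{2 \left(-535\right)^{2}} = - \frac{662466}{2 \cdot 286225} = - \frac{662466}{572450} = \left(-662466\right) \frac{1}{572450} = - \frac{331233}{286225} \approx -1.1572$)
$z{\left(w \right)} = - \frac{959}{318}$ ($z{\left(w \right)} = \left(-959\right) \frac{1}{318} = - \frac{959}{318}$)
$\frac{H}{z{\left(B{\left(d{\left(4,3 \right)} \right)} \right)}} = - \frac{331233}{286225 \left(- \frac{959}{318}\right)} = \left(- \frac{331233}{286225}\right) \left(- \frac{318}{959}\right) = \frac{15047442}{39212825}$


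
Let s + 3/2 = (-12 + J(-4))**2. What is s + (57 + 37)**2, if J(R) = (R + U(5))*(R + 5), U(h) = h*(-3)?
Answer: 19591/2 ≈ 9795.5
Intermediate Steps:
U(h) = -3*h
J(R) = (-15 + R)*(5 + R) (J(R) = (R - 3*5)*(R + 5) = (R - 15)*(5 + R) = (-15 + R)*(5 + R))
s = 1919/2 (s = -3/2 + (-12 + (-75 + (-4)**2 - 10*(-4)))**2 = -3/2 + (-12 + (-75 + 16 + 40))**2 = -3/2 + (-12 - 19)**2 = -3/2 + (-31)**2 = -3/2 + 961 = 1919/2 ≈ 959.50)
s + (57 + 37)**2 = 1919/2 + (57 + 37)**2 = 1919/2 + 94**2 = 1919/2 + 8836 = 19591/2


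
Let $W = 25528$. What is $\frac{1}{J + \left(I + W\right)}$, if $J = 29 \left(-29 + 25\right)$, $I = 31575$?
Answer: $\frac{1}{56987} \approx 1.7548 \cdot 10^{-5}$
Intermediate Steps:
$J = -116$ ($J = 29 \left(-4\right) = -116$)
$\frac{1}{J + \left(I + W\right)} = \frac{1}{-116 + \left(31575 + 25528\right)} = \frac{1}{-116 + 57103} = \frac{1}{56987}$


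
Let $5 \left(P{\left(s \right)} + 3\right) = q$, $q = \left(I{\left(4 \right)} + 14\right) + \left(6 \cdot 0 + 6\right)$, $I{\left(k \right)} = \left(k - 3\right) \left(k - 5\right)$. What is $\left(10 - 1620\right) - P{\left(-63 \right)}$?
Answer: $- \frac{8054}{5} \approx -1610.8$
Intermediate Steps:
$I{\left(k \right)} = \left(-5 + k\right) \left(-3 + k\right)$ ($I{\left(k \right)} = \left(-3 + k\right) \left(-5 + k\right) = \left(-5 + k\right) \left(-3 + k\right)$)
$q = 19$ ($q = \left(\left(15 + 4^{2} - 32\right) + 14\right) + \left(6 \cdot 0 + 6\right) = \left(\left(15 + 16 - 32\right) + 14\right) + \left(0 + 6\right) = \left(-1 + 14\right) + 6 = 13 + 6 = 19$)
$P{\left(s \right)} = \frac{4}{5}$ ($P{\left(s \right)} = -3 + \frac{1}{5} \cdot 19 = -3 + \frac{19}{5} = \frac{4}{5}$)
$\left(10 - 1620\right) - P{\left(-63 \right)} = \left(10 - 1620\right) - \frac{4}{5} = -1610 - \frac{4}{5} = - \frac{8054}{5}$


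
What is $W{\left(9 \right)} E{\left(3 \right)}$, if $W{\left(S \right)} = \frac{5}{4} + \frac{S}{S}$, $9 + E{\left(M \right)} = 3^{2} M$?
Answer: $\frac{81}{2} \approx 40.5$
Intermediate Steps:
$E{\left(M \right)} = -9 + 9 M$ ($E{\left(M \right)} = -9 + 3^{2} M = -9 + 9 M$)
$W{\left(S \right)} = \frac{9}{4}$ ($W{\left(S \right)} = 5 \cdot \frac{1}{4} + 1 = \frac{5}{4} + 1 = \frac{9}{4}$)
$W{\left(9 \right)} E{\left(3 \right)} = \frac{9 \left(-9 + 9 \cdot 3\right)}{4} = \frac{9 \left(-9 + 27\right)}{4} = \frac{9}{4} \cdot 18 = \frac{81}{2}$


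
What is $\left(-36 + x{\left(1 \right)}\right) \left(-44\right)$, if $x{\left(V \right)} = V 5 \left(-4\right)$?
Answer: $2464$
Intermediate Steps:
$x{\left(V \right)} = - 20 V$ ($x{\left(V \right)} = 5 V \left(-4\right) = - 20 V$)
$\left(-36 + x{\left(1 \right)}\right) \left(-44\right) = \left(-36 - 20\right) \left(-44\right) = \left(-56\right) \left(-44\right) = 2464$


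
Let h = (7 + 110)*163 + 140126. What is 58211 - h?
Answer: -100986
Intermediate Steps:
h = 159197 (h = 117*163 + 140126 = 19071 + 140126 = 159197)
58211 - h = 58211 - 1*159197 = 58211 - 159197 = -100986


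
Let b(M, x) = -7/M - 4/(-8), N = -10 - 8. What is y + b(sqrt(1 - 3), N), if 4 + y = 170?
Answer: 333/2 + 7*I*sqrt(2)/2 ≈ 166.5 + 4.9497*I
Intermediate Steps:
y = 166 (y = -4 + 170 = 166)
N = -18
b(M, x) = 1/2 - 7/M (b(M, x) = -7/M - 4*(-1/8) = -7/M + 1/2 = 1/2 - 7/M)
y + b(sqrt(1 - 3), N) = 166 + (-14 + sqrt(1 - 3))/(2*(sqrt(1 - 3))) = 166 + (-14 + sqrt(-2))/(2*(sqrt(-2))) = 166 + (-14 + I*sqrt(2))/(2*((I*sqrt(2)))) = 166 + (-I*sqrt(2)/2)*(-14 + I*sqrt(2))/2 = 166 - I*sqrt(2)*(-14 + I*sqrt(2))/4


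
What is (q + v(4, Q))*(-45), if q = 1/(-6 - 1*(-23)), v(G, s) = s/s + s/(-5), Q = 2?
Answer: -504/17 ≈ -29.647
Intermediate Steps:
v(G, s) = 1 - s/5 (v(G, s) = 1 + s*(-⅕) = 1 - s/5)
q = 1/17 (q = 1/(-6 + 23) = 1/17 ≈ 0.058824)
(q + v(4, Q))*(-45) = (1/17 + (1 - ⅕*2))*(-45) = (1/17 + (1 - ⅖))*(-45) = (1/17 + ⅗)*(-45) = (56/85)*(-45) = -504/17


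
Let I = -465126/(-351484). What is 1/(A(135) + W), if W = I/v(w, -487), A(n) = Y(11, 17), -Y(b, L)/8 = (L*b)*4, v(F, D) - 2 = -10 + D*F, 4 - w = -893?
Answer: -76772365474/459405835228979 ≈ -0.00016711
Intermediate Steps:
w = 897 (w = 4 - 1*(-893) = 4 + 893 = 897)
v(F, D) = -8 + D*F (v(F, D) = 2 + (-10 + D*F) = -8 + D*F)
Y(b, L) = -32*L*b (Y(b, L) = -8*L*b*4 = -32*L*b)
I = 232563/175742 (I = -465126*(-1/351484) = 232563/175742 ≈ 1.3233)
A(n) = -5984 (A(n) = -32*17*11 = -5984)
W = -232563/76772365474 (W = 232563/(175742*(-8 - 487*897)) = 232563/(175742*(-8 - 436839)) = (232563/175742)/(-436847) = (232563/175742)*(-1/436847) = -232563/76772365474 ≈ -3.0293e-6)
1/(A(135) + W) = 1/(-5984 - 232563/76772365474) = 1/(-459405835228979/76772365474) = -76772365474/459405835228979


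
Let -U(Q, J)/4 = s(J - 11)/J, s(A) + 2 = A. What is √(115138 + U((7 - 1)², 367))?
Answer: √15507302410/367 ≈ 339.31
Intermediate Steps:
s(A) = -2 + A
U(Q, J) = -4*(-13 + J)/J (U(Q, J) = -4*(-2 + (J - 11))/J = -4*(-2 + (-11 + J))/J = -4*(-13 + J)/J)
√(115138 + U((7 - 1)², 367)) = √(115138 + (-4 + 52/367)) = √(115138 - 1416/367) = √(42254230/367) = √15507302410/367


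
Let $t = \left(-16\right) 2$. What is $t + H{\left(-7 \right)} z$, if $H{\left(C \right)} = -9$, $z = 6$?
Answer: $-86$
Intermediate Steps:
$t = -32$
$t + H{\left(-7 \right)} z = -32 - 54 = -86$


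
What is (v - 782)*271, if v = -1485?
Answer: -614357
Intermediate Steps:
(v - 782)*271 = (-1485 - 782)*271 = -2267*271 = -614357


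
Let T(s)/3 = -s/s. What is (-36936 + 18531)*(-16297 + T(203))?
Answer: 300001500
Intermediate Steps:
T(s) = -3 (T(s) = 3*(-s/s) = 3*(-1*1) = 3*(-1) = -3)
(-36936 + 18531)*(-16297 + T(203)) = (-36936 + 18531)*(-16297 - 3) = -18405*(-16300) = 300001500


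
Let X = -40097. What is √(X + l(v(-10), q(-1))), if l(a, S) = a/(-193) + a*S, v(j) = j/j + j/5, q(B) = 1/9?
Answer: I*√13442193889/579 ≈ 200.24*I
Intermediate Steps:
q(B) = ⅑
v(j) = 1 + j/5 (v(j) = 1 + j*(⅕) = 1 + j/5)
l(a, S) = -a/193 + S*a
√(X + l(v(-10), q(-1))) = √(-40097 + (1 + (⅕)*(-10))*(-1/193 + ⅑)) = √(-40097 + (1 - 2)*(184/1737)) = √(-40097 - 1*184/1737) = √(-40097 - 184/1737) = √(-69648673/1737) = I*√13442193889/579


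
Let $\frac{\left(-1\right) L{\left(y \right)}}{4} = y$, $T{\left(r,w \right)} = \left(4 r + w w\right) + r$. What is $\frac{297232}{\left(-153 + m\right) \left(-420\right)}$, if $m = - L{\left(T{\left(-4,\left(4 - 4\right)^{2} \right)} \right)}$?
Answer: $\frac{74308}{24465} \approx 3.0373$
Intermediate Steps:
$T{\left(r,w \right)} = w^{2} + 5 r$ ($T{\left(r,w \right)} = \left(4 r + w^{2}\right) + r = \left(w^{2} + 4 r\right) + r = w^{2} + 5 r$)
$L{\left(y \right)} = - 4 y$
$m = -80$ ($m = - \left(-4\right) \left(\left(\left(4 - 4\right)^{2}\right)^{2} + 5 \left(-4\right)\right) = - \left(-4\right) \left(\left(0^{2}\right)^{2} - 20\right) = - \left(-4\right) \left(0^{2} - 20\right) = - \left(-4\right) \left(0 - 20\right) = - \left(-4\right) \left(-20\right) = \left(-1\right) 80 = -80$)
$\frac{297232}{\left(-153 + m\right) \left(-420\right)} = \frac{297232}{\left(-153 - 80\right) \left(-420\right)} = \frac{297232}{\left(-233\right) \left(-420\right)} = \frac{297232}{97860} = 297232 \cdot \frac{1}{97860} = \frac{74308}{24465}$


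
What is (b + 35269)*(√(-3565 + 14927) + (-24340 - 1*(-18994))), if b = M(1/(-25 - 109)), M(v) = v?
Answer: -12632718285/67 + 4726045*√11362/134 ≈ -1.8479e+8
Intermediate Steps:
b = -1/134 (b = 1/(-25 - 109) = 1/(-134) = -1/134 ≈ -0.0074627)
(b + 35269)*(√(-3565 + 14927) + (-24340 - 1*(-18994))) = (-1/134 + 35269)*(√(-3565 + 14927) + (-24340 - 1*(-18994))) = 4726045*(√11362 + (-24340 + 18994))/134 = 4726045*(√11362 - 5346)/134 = 4726045*(-5346 + √11362)/134 = -12632718285/67 + 4726045*√11362/134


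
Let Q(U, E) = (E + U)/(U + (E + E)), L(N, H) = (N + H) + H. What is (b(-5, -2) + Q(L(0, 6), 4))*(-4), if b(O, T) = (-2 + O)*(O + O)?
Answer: -1416/5 ≈ -283.20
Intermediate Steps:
b(O, T) = 2*O*(-2 + O) (b(O, T) = (-2 + O)*(2*O) = 2*O*(-2 + O))
L(N, H) = N + 2*H (L(N, H) = (H + N) + H = N + 2*H)
Q(U, E) = (E + U)/(U + 2*E)
(b(-5, -2) + Q(L(0, 6), 4))*(-4) = (2*(-5)*(-2 - 5) + (4 + (0 + 2*6))/((0 + 2*6) + 2*4))*(-4) = (2*(-5)*(-7) + (4 + (0 + 12))/((0 + 12) + 8))*(-4) = (70 + (4 + 12)/(12 + 8))*(-4) = (70 + 16/20)*(-4) = (70 + (1/20)*16)*(-4) = (70 + ⅘)*(-4) = (354/5)*(-4) = -1416/5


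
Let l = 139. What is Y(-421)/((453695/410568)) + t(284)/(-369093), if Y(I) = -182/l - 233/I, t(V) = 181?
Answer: -1341615795820849/1959867420494313 ≈ -0.68454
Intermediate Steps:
Y(I) = -182/139 - 233/I
Y(-421)/((453695/410568)) + t(284)/(-369093) = (-182/139 - 233/(-421))/((453695/410568)) + 181/(-369093) = (-182/139 - 233*(-1/421))/((453695*(1/410568))) + 181*(-1/369093) = (-182/139 + 233/421)/(453695/410568) - 181/369093 = -44235/58519*410568/453695 - 181/369093 = -3632295096/5309955541 - 181/369093 = -1341615795820849/1959867420494313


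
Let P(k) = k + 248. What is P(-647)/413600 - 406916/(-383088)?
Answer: 456922841/430557600 ≈ 1.0612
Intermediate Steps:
P(k) = 248 + k
P(-647)/413600 - 406916/(-383088) = (248 - 647)/413600 - 406916/(-383088) = -399*1/413600 - 406916*(-1/383088) = -399/413600 + 4423/4164 = 456922841/430557600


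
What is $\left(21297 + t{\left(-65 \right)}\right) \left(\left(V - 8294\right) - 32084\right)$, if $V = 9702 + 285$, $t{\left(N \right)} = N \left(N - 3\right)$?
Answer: $-781565347$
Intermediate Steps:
$t{\left(N \right)} = N \left(-3 + N\right)$
$V = 9987$
$\left(21297 + t{\left(-65 \right)}\right) \left(\left(V - 8294\right) - 32084\right) = \left(21297 - 65 \left(-3 - 65\right)\right) \left(\left(9987 - 8294\right) - 32084\right) = \left(21297 - -4420\right) \left(1693 - 32084\right) = \left(21297 + 4420\right) \left(-30391\right) = 25717 \left(-30391\right) = -781565347$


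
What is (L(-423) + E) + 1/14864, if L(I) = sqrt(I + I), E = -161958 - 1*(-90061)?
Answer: -1068677007/14864 + 3*I*sqrt(94) ≈ -71897.0 + 29.086*I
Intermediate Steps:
E = -71897 (E = -161958 + 90061 = -71897)
L(I) = sqrt(2)*sqrt(I) (L(I) = sqrt(2*I) = sqrt(2)*sqrt(I))
(L(-423) + E) + 1/14864 = (sqrt(2)*sqrt(-423) - 71897) + 1/14864 = (sqrt(2)*(3*I*sqrt(47)) - 71897) + 1/14864 = (3*I*sqrt(94) - 71897) + 1/14864 = (-71897 + 3*I*sqrt(94)) + 1/14864 = -1068677007/14864 + 3*I*sqrt(94)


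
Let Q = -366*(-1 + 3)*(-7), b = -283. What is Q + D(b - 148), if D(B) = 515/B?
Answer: 2207929/431 ≈ 5122.8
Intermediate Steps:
Q = 5124 (Q = -366*2*(-7) = -61*12*(-7) = -732*(-7) = 5124)
Q + D(b - 148) = 5124 + 515/(-283 - 148) = 5124 + 515/(-431) = 5124 + 515*(-1/431) = 5124 - 515/431 = 2207929/431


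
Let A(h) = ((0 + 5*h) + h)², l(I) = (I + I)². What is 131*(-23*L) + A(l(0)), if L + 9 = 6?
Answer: 9039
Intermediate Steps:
l(I) = 4*I² (l(I) = (2*I)² = 4*I²)
L = -3 (L = -9 + 6 = -3)
A(h) = 36*h² (A(h) = (5*h + h)² = (6*h)² = 36*h²)
131*(-23*L) + A(l(0)) = 131*(-23*(-3)) + 36*(4*0²)² = 131*69 + 36*(4*0)² = 9039 + 36*0² = 9039 + 36*0 = 9039 + 0 = 9039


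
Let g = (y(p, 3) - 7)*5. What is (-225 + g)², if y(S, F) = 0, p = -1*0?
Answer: 67600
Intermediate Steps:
p = 0
g = -35 (g = (0 - 7)*5 = -7*5 = -35)
(-225 + g)² = (-225 - 35)² = (-260)² = 67600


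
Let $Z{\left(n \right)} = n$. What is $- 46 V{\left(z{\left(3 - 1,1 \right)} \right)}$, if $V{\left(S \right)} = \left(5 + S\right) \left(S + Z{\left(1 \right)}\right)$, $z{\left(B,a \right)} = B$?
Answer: $-966$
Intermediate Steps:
$V{\left(S \right)} = \left(1 + S\right) \left(5 + S\right)$ ($V{\left(S \right)} = \left(5 + S\right) \left(S + 1\right) = \left(5 + S\right) \left(1 + S\right) = \left(1 + S\right) \left(5 + S\right)$)
$- 46 V{\left(z{\left(3 - 1,1 \right)} \right)} = - 46 \left(5 + \left(3 - 1\right)^{2} + 6 \left(3 - 1\right)\right) = - 46 \left(5 + 2^{2} + 6 \cdot 2\right) = - 46 \left(5 + 4 + 12\right) = \left(-46\right) 21 = -966$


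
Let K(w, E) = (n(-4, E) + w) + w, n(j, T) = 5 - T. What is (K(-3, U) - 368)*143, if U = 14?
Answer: -54769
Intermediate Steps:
K(w, E) = 5 - E + 2*w (K(w, E) = ((5 - E) + w) + w = (5 + w - E) + w = 5 - E + 2*w)
(K(-3, U) - 368)*143 = ((5 - 1*14 + 2*(-3)) - 368)*143 = ((5 - 14 - 6) - 368)*143 = (-15 - 368)*143 = -383*143 = -54769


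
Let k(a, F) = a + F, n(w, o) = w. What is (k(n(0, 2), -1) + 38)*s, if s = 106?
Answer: 3922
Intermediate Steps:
k(a, F) = F + a
(k(n(0, 2), -1) + 38)*s = ((-1 + 0) + 38)*106 = (-1 + 38)*106 = 37*106 = 3922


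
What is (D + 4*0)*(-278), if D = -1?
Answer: 278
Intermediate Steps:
(D + 4*0)*(-278) = (-1 + 4*0)*(-278) = (-1 + 0)*(-278) = -1*(-278) = 278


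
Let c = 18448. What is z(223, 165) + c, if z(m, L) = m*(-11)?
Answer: 15995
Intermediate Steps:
z(m, L) = -11*m
z(223, 165) + c = -11*223 + 18448 = -2453 + 18448 = 15995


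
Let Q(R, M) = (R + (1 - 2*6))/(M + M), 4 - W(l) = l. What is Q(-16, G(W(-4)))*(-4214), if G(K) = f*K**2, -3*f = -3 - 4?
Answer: 24381/64 ≈ 380.95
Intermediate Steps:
W(l) = 4 - l
f = 7/3 (f = -(-3 - 4)/3 = -1/3*(-7) = 7/3 ≈ 2.3333)
G(K) = 7*K**2/3
Q(R, M) = (-11 + R)/(2*M) (Q(R, M) = (R + (1 - 12))/((2*M)) = (R - 11)*(1/(2*M)) = (-11 + R)*(1/(2*M)) = (-11 + R)/(2*M))
Q(-16, G(W(-4)))*(-4214) = ((-11 - 16)/(2*((7*(4 - 1*(-4))**2/3))))*(-4214) = ((1/2)*(-27)/(7*(4 + 4)**2/3))*(-4214) = ((1/2)*(-27)/((7/3)*8**2))*(-4214) = ((1/2)*(-27)/((7/3)*64))*(-4214) = ((1/2)*(-27)/(448/3))*(-4214) = ((1/2)*(3/448)*(-27))*(-4214) = -81/896*(-4214) = 24381/64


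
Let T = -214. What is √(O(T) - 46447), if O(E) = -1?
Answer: 4*I*√2903 ≈ 215.52*I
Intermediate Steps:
√(O(T) - 46447) = √(-1 - 46447) = √(-46448) = 4*I*√2903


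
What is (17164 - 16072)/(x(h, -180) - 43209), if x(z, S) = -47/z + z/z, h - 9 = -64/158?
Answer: -741468/29341945 ≈ -0.025270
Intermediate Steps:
h = 679/79 (h = 9 - 64/158 = 9 - 64*1/158 = 9 - 32/79 = 679/79 ≈ 8.5949)
x(z, S) = 1 - 47/z (x(z, S) = -47/z + 1 = 1 - 47/z)
(17164 - 16072)/(x(h, -180) - 43209) = (17164 - 16072)/((-47 + 679/79)/(679/79) - 43209) = 1092/((79/679)*(-3034/79) - 43209) = 1092/(-3034/679 - 43209) = 1092/(-29341945/679) = 1092*(-679/29341945) = -741468/29341945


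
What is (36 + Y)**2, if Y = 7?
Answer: 1849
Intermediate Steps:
(36 + Y)**2 = (36 + 7)**2 = 43**2 = 1849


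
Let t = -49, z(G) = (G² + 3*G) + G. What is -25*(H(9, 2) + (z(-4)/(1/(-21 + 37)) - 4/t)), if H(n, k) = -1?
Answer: 1125/49 ≈ 22.959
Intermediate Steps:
z(G) = G² + 4*G
-25*(H(9, 2) + (z(-4)/(1/(-21 + 37)) - 4/t)) = -25*(-1 + ((-4*(4 - 4))/(1/(-21 + 37)) - 4/(-49))) = -25*(-1 + ((-4*0)/(1/16) - 4*(-1/49))) = -25*(-1 + (0/(1/16) + 4/49)) = -25*(-1 + (0*16 + 4/49)) = -25*(-1 + (0 + 4/49)) = -25*(-1 + 4/49) = -25*(-45/49) = 1125/49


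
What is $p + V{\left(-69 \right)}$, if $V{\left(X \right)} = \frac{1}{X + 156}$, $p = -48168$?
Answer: $- \frac{4190615}{87} \approx -48168.0$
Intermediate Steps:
$V{\left(X \right)} = \frac{1}{156 + X}$
$p + V{\left(-69 \right)} = -48168 + \frac{1}{156 - 69} = -48168 + \frac{1}{87} = - \frac{4190615}{87}$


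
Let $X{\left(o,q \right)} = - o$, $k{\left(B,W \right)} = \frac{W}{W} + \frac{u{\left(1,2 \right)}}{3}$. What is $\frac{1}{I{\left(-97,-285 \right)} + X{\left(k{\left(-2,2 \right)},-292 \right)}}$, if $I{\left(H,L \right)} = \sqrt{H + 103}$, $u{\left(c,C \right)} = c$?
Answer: $\frac{6}{19} + \frac{9 \sqrt{6}}{38} \approx 0.89593$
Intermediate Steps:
$I{\left(H,L \right)} = \sqrt{103 + H}$
$k{\left(B,W \right)} = \frac{4}{3}$ ($k{\left(B,W \right)} = \frac{W}{W} + 1 \cdot \frac{1}{3} = 1 + 1 \cdot \frac{1}{3} = 1 + \frac{1}{3} = \frac{4}{3}$)
$\frac{1}{I{\left(-97,-285 \right)} + X{\left(k{\left(-2,2 \right)},-292 \right)}} = \frac{1}{\sqrt{103 - 97} - \frac{4}{3}} = \frac{1}{\sqrt{6} - \frac{4}{3}} = \frac{1}{- \frac{4}{3} + \sqrt{6}}$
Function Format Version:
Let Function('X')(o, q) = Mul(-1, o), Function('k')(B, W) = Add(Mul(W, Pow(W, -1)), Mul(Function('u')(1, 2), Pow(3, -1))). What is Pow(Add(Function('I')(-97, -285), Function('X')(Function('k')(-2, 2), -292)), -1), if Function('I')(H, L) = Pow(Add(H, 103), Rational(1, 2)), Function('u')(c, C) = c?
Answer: Add(Rational(6, 19), Mul(Rational(9, 38), Pow(6, Rational(1, 2)))) ≈ 0.89593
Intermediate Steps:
Function('I')(H, L) = Pow(Add(103, H), Rational(1, 2))
Function('k')(B, W) = Rational(4, 3) (Function('k')(B, W) = Add(Mul(W, Pow(W, -1)), Mul(1, Pow(3, -1))) = Add(1, Mul(1, Rational(1, 3))) = Add(1, Rational(1, 3)) = Rational(4, 3))
Pow(Add(Function('I')(-97, -285), Function('X')(Function('k')(-2, 2), -292)), -1) = Pow(Add(Pow(Add(103, -97), Rational(1, 2)), Mul(-1, Rational(4, 3))), -1) = Pow(Add(Pow(6, Rational(1, 2)), Rational(-4, 3)), -1) = Pow(Add(Rational(-4, 3), Pow(6, Rational(1, 2))), -1)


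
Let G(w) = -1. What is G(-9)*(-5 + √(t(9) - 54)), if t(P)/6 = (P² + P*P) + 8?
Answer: 5 - √966 ≈ -26.081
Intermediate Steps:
t(P) = 48 + 12*P² (t(P) = 6*((P² + P*P) + 8) = 6*((P² + P²) + 8) = 6*(2*P² + 8) = 6*(8 + 2*P²) = 48 + 12*P²)
G(-9)*(-5 + √(t(9) - 54)) = -(-5 + √((48 + 12*9²) - 54)) = -(-5 + √((48 + 12*81) - 54)) = -(-5 + √((48 + 972) - 54)) = -(-5 + √(1020 - 54)) = -(-5 + √966) = 5 - √966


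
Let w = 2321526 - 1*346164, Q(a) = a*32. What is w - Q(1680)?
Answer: 1921602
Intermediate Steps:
Q(a) = 32*a
w = 1975362 (w = 2321526 - 346164 = 1975362)
w - Q(1680) = 1975362 - 32*1680 = 1975362 - 1*53760 = 1975362 - 53760 = 1921602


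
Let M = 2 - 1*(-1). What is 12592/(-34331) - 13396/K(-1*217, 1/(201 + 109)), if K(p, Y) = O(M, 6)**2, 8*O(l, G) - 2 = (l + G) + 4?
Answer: -29436310064/7724475 ≈ -3810.8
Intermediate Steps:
M = 3 (M = 2 + 1 = 3)
O(l, G) = 3/4 + G/8 + l/8 (O(l, G) = 1/4 + ((l + G) + 4)/8 = 1/4 + ((G + l) + 4)/8 = 1/4 + (4 + G + l)/8 = 1/4 + (1/2 + G/8 + l/8) = 3/4 + G/8 + l/8)
K(p, Y) = 225/64 (K(p, Y) = (3/4 + (1/8)*6 + (1/8)*3)**2 = (3/4 + 3/4 + 3/8)**2 = (15/8)**2 = 225/64)
12592/(-34331) - 13396/K(-1*217, 1/(201 + 109)) = 12592/(-34331) - 13396/225/64 = 12592*(-1/34331) - 13396*64/225 = -12592/34331 - 857344/225 = -29436310064/7724475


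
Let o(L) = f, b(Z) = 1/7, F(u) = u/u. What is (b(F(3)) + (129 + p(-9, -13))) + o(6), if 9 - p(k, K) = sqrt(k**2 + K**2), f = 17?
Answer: 1086/7 - 5*sqrt(10) ≈ 139.33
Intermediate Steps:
F(u) = 1
b(Z) = 1/7 (b(Z) = 1*(1/7) = 1/7)
o(L) = 17
p(k, K) = 9 - sqrt(K**2 + k**2) (p(k, K) = 9 - sqrt(k**2 + K**2) = 9 - sqrt(K**2 + k**2))
(b(F(3)) + (129 + p(-9, -13))) + o(6) = (1/7 + (129 + (9 - sqrt((-13)**2 + (-9)**2)))) + 17 = (1/7 + (129 + (9 - sqrt(169 + 81)))) + 17 = (1/7 + (129 + (9 - sqrt(250)))) + 17 = (1/7 + (129 + (9 - 5*sqrt(10)))) + 17 = (1/7 + (138 - 5*sqrt(10))) + 17 = (967/7 - 5*sqrt(10)) + 17 = 1086/7 - 5*sqrt(10)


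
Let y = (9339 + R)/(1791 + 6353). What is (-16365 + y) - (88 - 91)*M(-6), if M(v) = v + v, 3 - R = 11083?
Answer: -133571485/8144 ≈ -16401.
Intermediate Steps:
R = -11080 (R = 3 - 1*11083 = 3 - 11083 = -11080)
M(v) = 2*v
y = -1741/8144 (y = (9339 - 11080)/(1791 + 6353) = -1741/8144 ≈ -0.21378)
(-16365 + y) - (88 - 91)*M(-6) = (-16365 - 1741/8144) - (88 - 91)*2*(-6) = -133278301/8144 - (-3)*(-12) = -133278301/8144 - 1*36 = -133278301/8144 - 36 = -133571485/8144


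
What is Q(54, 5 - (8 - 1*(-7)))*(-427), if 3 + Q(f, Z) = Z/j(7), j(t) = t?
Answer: 1891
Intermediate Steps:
Q(f, Z) = -3 + Z/7
Q(54, 5 - (8 - 1*(-7)))*(-427) = (-3 + (5 - (8 - 1*(-7)))/7)*(-427) = (-3 + (5 - (8 + 7))/7)*(-427) = (-3 + (5 - 1*15)/7)*(-427) = (-3 + (5 - 15)/7)*(-427) = (-3 + (⅐)*(-10))*(-427) = (-3 - 10/7)*(-427) = -31/7*(-427) = 1891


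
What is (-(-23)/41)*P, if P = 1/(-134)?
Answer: -23/5494 ≈ -0.0041864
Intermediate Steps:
P = -1/134 ≈ -0.0074627
(-(-23)/41)*P = -(-23)/41*(-1/134) = -1*(-23/41)*(-1/134) = (23/41)*(-1/134) = -23/5494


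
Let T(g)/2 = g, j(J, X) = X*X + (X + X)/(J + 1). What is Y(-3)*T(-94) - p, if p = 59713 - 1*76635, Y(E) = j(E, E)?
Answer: 14666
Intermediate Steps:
j(J, X) = X² + 2*X/(1 + J) (j(J, X) = X² + (2*X)/(1 + J) = X² + 2*X/(1 + J))
Y(E) = E*(2 + E + E²)/(1 + E) (Y(E) = E*(2 + E + E*E)/(1 + E) = E*(2 + E + E²)/(1 + E))
T(g) = 2*g
p = -16922 (p = 59713 - 76635 = -16922)
Y(-3)*T(-94) - p = (-3*(2 - 3 + (-3)²)/(1 - 3))*(2*(-94)) - 1*(-16922) = -3*(2 - 3 + 9)/(-2)*(-188) + 16922 = -3*(-½)*8*(-188) + 16922 = 12*(-188) + 16922 = -2256 + 16922 = 14666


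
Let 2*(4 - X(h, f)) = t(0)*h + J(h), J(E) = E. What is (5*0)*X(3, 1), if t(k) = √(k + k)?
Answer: 0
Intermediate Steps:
t(k) = √2*√k (t(k) = √(2*k) = √2*√k)
X(h, f) = 4 - h/2 (X(h, f) = 4 - ((√2*√0)*h + h)/2 = 4 - ((√2*0)*h + h)/2 = 4 - (0*h + h)/2 = 4 - (0 + h)/2 = 4 - h/2)
(5*0)*X(3, 1) = (5*0)*(4 - ½*3) = 0*(4 - 3/2) = 0*(5/2) = 0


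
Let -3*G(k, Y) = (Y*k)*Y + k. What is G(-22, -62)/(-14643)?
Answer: -84590/43929 ≈ -1.9256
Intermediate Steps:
G(k, Y) = -k/3 - k*Y²/3 (G(k, Y) = -((Y*k)*Y + k)/3 = -(k*Y² + k)/3 = -(k + k*Y²)/3 = -k/3 - k*Y²/3)
G(-22, -62)/(-14643) = -⅓*(-22)*(1 + (-62)²)/(-14643) = -⅓*(-22)*(1 + 3844)*(-1/14643) = -⅓*(-22)*3845*(-1/14643) = (84590/3)*(-1/14643) = -84590/43929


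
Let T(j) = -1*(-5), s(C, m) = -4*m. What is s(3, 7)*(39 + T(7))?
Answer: -1232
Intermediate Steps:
T(j) = 5
s(3, 7)*(39 + T(7)) = (-4*7)*(39 + 5) = -28*44 = -1232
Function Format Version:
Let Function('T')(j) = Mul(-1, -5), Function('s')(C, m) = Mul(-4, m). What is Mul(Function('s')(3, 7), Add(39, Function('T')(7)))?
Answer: -1232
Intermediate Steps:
Function('T')(j) = 5
Mul(Function('s')(3, 7), Add(39, Function('T')(7))) = Mul(Mul(-4, 7), Add(39, 5)) = Mul(-28, 44) = -1232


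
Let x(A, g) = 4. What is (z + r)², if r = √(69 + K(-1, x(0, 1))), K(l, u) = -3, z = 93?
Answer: (93 + √66)² ≈ 10226.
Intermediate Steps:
r = √66 (r = √(69 - 3) = √66 ≈ 8.1240)
(z + r)² = (93 + √66)²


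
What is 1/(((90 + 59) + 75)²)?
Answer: 1/50176 ≈ 1.9930e-5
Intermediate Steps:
1/(((90 + 59) + 75)²) = 1/((149 + 75)²) = 1/(224²) = 1/50176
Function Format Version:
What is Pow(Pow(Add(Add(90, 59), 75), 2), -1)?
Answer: Rational(1, 50176) ≈ 1.9930e-5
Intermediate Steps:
Pow(Pow(Add(Add(90, 59), 75), 2), -1) = Pow(Pow(Add(149, 75), 2), -1) = Pow(Pow(224, 2), -1) = Pow(50176, -1) = Rational(1, 50176)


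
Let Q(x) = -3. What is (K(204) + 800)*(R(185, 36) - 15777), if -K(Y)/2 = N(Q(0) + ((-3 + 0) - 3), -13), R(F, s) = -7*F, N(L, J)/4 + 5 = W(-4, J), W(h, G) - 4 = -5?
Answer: -14477056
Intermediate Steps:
W(h, G) = -1 (W(h, G) = 4 - 5 = -1)
N(L, J) = -24 (N(L, J) = -20 + 4*(-1) = -20 - 4 = -24)
K(Y) = 48 (K(Y) = -2*(-24) = 48)
(K(204) + 800)*(R(185, 36) - 15777) = (48 + 800)*(-7*185 - 15777) = 848*(-1295 - 15777) = 848*(-17072) = -14477056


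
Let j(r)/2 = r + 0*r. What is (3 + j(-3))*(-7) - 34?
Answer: -13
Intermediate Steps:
j(r) = 2*r (j(r) = 2*(r + 0*r) = 2*(r + 0) = 2*r)
(3 + j(-3))*(-7) - 34 = (3 + 2*(-3))*(-7) - 34 = (3 - 6)*(-7) - 34 = -3*(-7) - 34 = 21 - 34 = -13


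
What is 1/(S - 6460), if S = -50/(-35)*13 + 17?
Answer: -7/44971 ≈ -0.00015566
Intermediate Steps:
S = 249/7 (S = -50*(-1/35)*13 + 17 = (10/7)*13 + 17 = 130/7 + 17 = 249/7 ≈ 35.571)
1/(S - 6460) = 1/(249/7 - 6460) = 1/(-44971/7) = -7/44971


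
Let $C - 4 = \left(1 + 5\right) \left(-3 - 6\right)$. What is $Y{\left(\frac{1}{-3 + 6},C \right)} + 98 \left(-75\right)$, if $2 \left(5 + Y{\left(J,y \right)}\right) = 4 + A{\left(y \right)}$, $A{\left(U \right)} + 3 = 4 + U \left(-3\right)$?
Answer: $- \frac{14555}{2} \approx -7277.5$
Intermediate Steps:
$A{\left(U \right)} = 1 - 3 U$ ($A{\left(U \right)} = -3 + \left(4 + U \left(-3\right)\right) = -3 - \left(-4 + 3 U\right) = 1 - 3 U$)
$C = -50$ ($C = 4 + \left(1 + 5\right) \left(-3 - 6\right) = 4 + 6 \left(-9\right) = 4 - 54 = -50$)
$Y{\left(J,y \right)} = - \frac{5}{2} - \frac{3 y}{2}$ ($Y{\left(J,y \right)} = -5 + \frac{4 - \left(-1 + 3 y\right)}{2} = -5 + \frac{5 - 3 y}{2} = -5 - \left(- \frac{5}{2} + \frac{3 y}{2}\right) = - \frac{5}{2} - \frac{3 y}{2}$)
$Y{\left(\frac{1}{-3 + 6},C \right)} + 98 \left(-75\right) = \left(- \frac{5}{2} - -75\right) + 98 \left(-75\right) = \left(- \frac{5}{2} + 75\right) - 7350 = \frac{145}{2} - 7350 = - \frac{14555}{2}$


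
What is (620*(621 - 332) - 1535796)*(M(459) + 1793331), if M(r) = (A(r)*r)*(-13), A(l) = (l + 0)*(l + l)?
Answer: 3408462052201368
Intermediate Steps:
A(l) = 2*l**2 (A(l) = l*(2*l) = 2*l**2)
M(r) = -26*r**3 (M(r) = ((2*r**2)*r)*(-13) = (2*r**3)*(-13) = -26*r**3)
(620*(621 - 332) - 1535796)*(M(459) + 1793331) = (620*(621 - 332) - 1535796)*(-26*459**3 + 1793331) = (620*289 - 1535796)*(-26*96702579 + 1793331) = (179180 - 1535796)*(-2514267054 + 1793331) = -1356616*(-2512473723) = 3408462052201368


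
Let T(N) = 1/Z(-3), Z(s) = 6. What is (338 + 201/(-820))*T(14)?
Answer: 276959/4920 ≈ 56.292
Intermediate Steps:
T(N) = ⅙ (T(N) = 1/6 = ⅙)
(338 + 201/(-820))*T(14) = (338 + 201/(-820))*(⅙) = (338 + 201*(-1/820))*(⅙) = (338 - 201/820)*(⅙) = (276959/820)*(⅙) = 276959/4920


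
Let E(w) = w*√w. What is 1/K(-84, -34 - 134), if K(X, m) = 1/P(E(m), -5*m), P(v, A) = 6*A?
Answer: 5040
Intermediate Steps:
E(w) = w^(3/2)
K(X, m) = -1/(30*m) (K(X, m) = 1/(6*(-5*m)) = 1/(-30*m) = -1/(30*m))
1/K(-84, -34 - 134) = 1/(-1/(30*(-34 - 134))) = 1/(-1/30/(-168)) = 1/(-1/30*(-1/168)) = 1/(1/5040) = 5040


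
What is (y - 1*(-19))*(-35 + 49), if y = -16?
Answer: 42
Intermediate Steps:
(y - 1*(-19))*(-35 + 49) = (-16 - 1*(-19))*(-35 + 49) = (-16 + 19)*14 = 3*14 = 42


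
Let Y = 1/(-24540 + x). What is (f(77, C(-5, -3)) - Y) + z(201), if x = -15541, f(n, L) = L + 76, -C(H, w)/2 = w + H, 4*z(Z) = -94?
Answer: 5491099/80162 ≈ 68.500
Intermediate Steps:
z(Z) = -47/2 (z(Z) = (¼)*(-94) = -47/2)
C(H, w) = -2*H - 2*w (C(H, w) = -2*(w + H) = -2*(H + w) = -2*H - 2*w)
f(n, L) = 76 + L
Y = -1/40081 (Y = 1/(-24540 - 15541) = 1/(-40081) = -1/40081 ≈ -2.4949e-5)
(f(77, C(-5, -3)) - Y) + z(201) = ((76 + (-2*(-5) - 2*(-3))) - 1*(-1/40081)) - 47/2 = ((76 + (10 + 6)) + 1/40081) - 47/2 = ((76 + 16) + 1/40081) - 47/2 = (92 + 1/40081) - 47/2 = 3687453/40081 - 47/2 = 5491099/80162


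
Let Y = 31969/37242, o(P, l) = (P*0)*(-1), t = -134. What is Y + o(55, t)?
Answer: 31969/37242 ≈ 0.85841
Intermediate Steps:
o(P, l) = 0 (o(P, l) = 0*(-1) = 0)
Y = 31969/37242 (Y = 31969*(1/37242) = 31969/37242 ≈ 0.85841)
Y + o(55, t) = 31969/37242 + 0 = 31969/37242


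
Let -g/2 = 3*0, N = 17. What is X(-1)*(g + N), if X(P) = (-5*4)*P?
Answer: 340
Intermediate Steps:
X(P) = -20*P
g = 0 (g = -6*0 = -2*0 = 0)
X(-1)*(g + N) = (-20*(-1))*(0 + 17) = 20*17 = 340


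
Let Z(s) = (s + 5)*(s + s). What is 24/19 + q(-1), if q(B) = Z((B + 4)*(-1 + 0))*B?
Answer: 252/19 ≈ 13.263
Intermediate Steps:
Z(s) = 2*s*(5 + s) (Z(s) = (5 + s)*(2*s) = 2*s*(5 + s))
q(B) = 2*B*(1 - B)*(-4 - B) (q(B) = (2*((B + 4)*(-1 + 0))*(5 + (B + 4)*(-1 + 0)))*B = (2*((4 + B)*(-1))*(5 + (4 + B)*(-1)))*B = (2*(-4 - B)*(5 + (-4 - B)))*B = (2*(-4 - B)*(1 - B))*B = (2*(1 - B)*(-4 - B))*B = 2*B*(1 - B)*(-4 - B))
24/19 + q(-1) = 24/19 + 2*(-1)*(-1 - 1)*(4 - 1) = 24*(1/19) + 2*(-1)*(-2)*3 = 24/19 + 12 = 252/19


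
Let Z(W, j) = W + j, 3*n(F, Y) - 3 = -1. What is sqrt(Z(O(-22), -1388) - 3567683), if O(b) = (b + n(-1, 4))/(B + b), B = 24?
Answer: I*sqrt(32121735)/3 ≈ 1889.2*I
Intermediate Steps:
n(F, Y) = 2/3 (n(F, Y) = 1 + (1/3)*(-1) = 1 - 1/3 = 2/3)
O(b) = (2/3 + b)/(24 + b) (O(b) = (b + 2/3)/(24 + b) = (2/3 + b)/(24 + b))
sqrt(Z(O(-22), -1388) - 3567683) = sqrt(((2/3 - 22)/(24 - 22) - 1388) - 3567683) = sqrt((-64/3/2 - 1388) - 3567683) = sqrt(((1/2)*(-64/3) - 1388) - 3567683) = sqrt((-32/3 - 1388) - 3567683) = sqrt(-4196/3 - 3567683) = sqrt(-10707245/3) = I*sqrt(32121735)/3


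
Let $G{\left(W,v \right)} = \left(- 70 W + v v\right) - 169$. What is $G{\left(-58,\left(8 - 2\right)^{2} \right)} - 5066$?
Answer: $121$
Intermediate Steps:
$G{\left(W,v \right)} = -169 + v^{2} - 70 W$ ($G{\left(W,v \right)} = \left(- 70 W + v^{2}\right) - 169 = \left(v^{2} - 70 W\right) - 169 = -169 + v^{2} - 70 W$)
$G{\left(-58,\left(8 - 2\right)^{2} \right)} - 5066 = \left(-169 + \left(\left(8 - 2\right)^{2}\right)^{2} - -4060\right) - 5066 = \left(-169 + \left(6^{2}\right)^{2} + 4060\right) - 5066 = \left(-169 + 36^{2} + 4060\right) - 5066 = \left(-169 + 1296 + 4060\right) - 5066 = 5187 - 5066 = 121$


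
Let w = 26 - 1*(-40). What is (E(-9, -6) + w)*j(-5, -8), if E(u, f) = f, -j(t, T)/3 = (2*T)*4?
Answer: 11520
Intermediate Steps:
j(t, T) = -24*T (j(t, T) = -3*2*T*4 = -24*T)
w = 66 (w = 26 + 40 = 66)
(E(-9, -6) + w)*j(-5, -8) = (-6 + 66)*(-24*(-8)) = 60*192 = 11520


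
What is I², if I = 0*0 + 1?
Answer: 1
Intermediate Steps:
I = 1 (I = 0 + 1 = 1)
I² = 1² = 1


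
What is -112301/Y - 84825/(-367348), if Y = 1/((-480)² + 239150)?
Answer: -19370603344988575/367348 ≈ -5.2731e+10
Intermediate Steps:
Y = 1/469550 (Y = 1/(230400 + 239150) = 1/469550 ≈ 2.1297e-6)
-112301/Y - 84825/(-367348) = -112301/1/469550 - 84825/(-367348) = -112301*469550 - 84825*(-1/367348) = -52730934550 + 84825/367348 = -19370603344988575/367348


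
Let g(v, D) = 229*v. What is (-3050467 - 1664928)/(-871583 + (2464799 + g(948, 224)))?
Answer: -4715395/1810308 ≈ -2.6047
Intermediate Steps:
(-3050467 - 1664928)/(-871583 + (2464799 + g(948, 224))) = (-3050467 - 1664928)/(-871583 + (2464799 + 229*948)) = -4715395/(-871583 + (2464799 + 217092)) = -4715395/(-871583 + 2681891) = -4715395/1810308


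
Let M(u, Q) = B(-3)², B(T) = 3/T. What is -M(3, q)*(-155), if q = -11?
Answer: 155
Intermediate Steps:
M(u, Q) = 1 (M(u, Q) = (3/(-3))² = (3*(-⅓))² = (-1)² = 1)
-M(3, q)*(-155) = -1*1*(-155) = -1*(-155) = 155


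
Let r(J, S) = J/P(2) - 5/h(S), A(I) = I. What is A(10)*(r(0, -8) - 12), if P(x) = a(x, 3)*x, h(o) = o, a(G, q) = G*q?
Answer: -455/4 ≈ -113.75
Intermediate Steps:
P(x) = 3*x² (P(x) = (x*3)*x = (3*x)*x = 3*x²)
r(J, S) = -5/S + J/12 (r(J, S) = J/((3*2²)) - 5/S = J/((3*4)) - 5/S = J/12 - 5/S = -5/S + J/12)
A(10)*(r(0, -8) - 12) = 10*((-5/(-8) + (1/12)*0) - 12) = 10*((-5*(-⅛) + 0) - 12) = 10*((5/8 + 0) - 12) = 10*(5/8 - 12) = 10*(-91/8) = -455/4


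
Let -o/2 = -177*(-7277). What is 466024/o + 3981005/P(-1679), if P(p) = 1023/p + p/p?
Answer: 8609324011018583/844947024 ≈ 1.0189e+7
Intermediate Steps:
o = -2576058 (o = -(-354)*(-7277) = -2*1288029 = -2576058)
P(p) = 1 + 1023/p (P(p) = 1023/p + 1 = 1 + 1023/p)
466024/o + 3981005/P(-1679) = 466024/(-2576058) + 3981005/(((1023 - 1679)/(-1679))) = 466024*(-1/2576058) + 3981005/((-1/1679*(-656))) = -233012/1288029 + 3981005/(656/1679) = -233012/1288029 + 3981005*(1679/656) = -233012/1288029 + 6684107395/656 = 8609324011018583/844947024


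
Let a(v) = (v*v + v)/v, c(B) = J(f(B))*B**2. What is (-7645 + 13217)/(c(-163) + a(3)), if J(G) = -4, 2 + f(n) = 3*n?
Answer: -1393/26568 ≈ -0.052431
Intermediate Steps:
f(n) = -2 + 3*n
c(B) = -4*B**2
a(v) = (v + v**2)/v (a(v) = (v**2 + v)/v = (v + v**2)/v)
(-7645 + 13217)/(c(-163) + a(3)) = (-7645 + 13217)/(-4*(-163)**2 + (1 + 3)) = 5572/(-4*26569 + 4) = 5572/(-106276 + 4) = 5572/(-106272) = 5572*(-1/106272) = -1393/26568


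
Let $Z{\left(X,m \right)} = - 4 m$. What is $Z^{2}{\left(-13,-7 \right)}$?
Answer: $784$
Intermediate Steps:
$Z^{2}{\left(-13,-7 \right)} = \left(\left(-4\right) \left(-7\right)\right)^{2} = 28^{2} = 784$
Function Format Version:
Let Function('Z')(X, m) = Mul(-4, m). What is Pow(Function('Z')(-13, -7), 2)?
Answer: 784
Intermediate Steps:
Pow(Function('Z')(-13, -7), 2) = Pow(Mul(-4, -7), 2) = Pow(28, 2) = 784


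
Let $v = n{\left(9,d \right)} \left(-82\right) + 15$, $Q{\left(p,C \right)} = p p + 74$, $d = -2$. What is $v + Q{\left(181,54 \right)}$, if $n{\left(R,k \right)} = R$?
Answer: $32112$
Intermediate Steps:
$Q{\left(p,C \right)} = 74 + p^{2}$ ($Q{\left(p,C \right)} = p^{2} + 74 = 74 + p^{2}$)
$v = -723$ ($v = 9 \left(-82\right) + 15 = -738 + 15 = -723$)
$v + Q{\left(181,54 \right)} = -723 + \left(74 + 181^{2}\right) = -723 + \left(74 + 32761\right) = -723 + 32835 = 32112$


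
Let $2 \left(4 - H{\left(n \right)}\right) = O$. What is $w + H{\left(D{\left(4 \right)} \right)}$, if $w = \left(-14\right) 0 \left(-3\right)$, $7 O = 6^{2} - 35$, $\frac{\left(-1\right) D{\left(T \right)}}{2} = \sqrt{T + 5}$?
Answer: $\frac{55}{14} \approx 3.9286$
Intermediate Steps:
$D{\left(T \right)} = - 2 \sqrt{5 + T}$ ($D{\left(T \right)} = - 2 \sqrt{T + 5} = - 2 \sqrt{5 + T}$)
$O = \frac{1}{7}$ ($O = \frac{6^{2} - 35}{7} = \frac{36 - 35}{7} = \frac{1}{7} \cdot 1 = \frac{1}{7} \approx 0.14286$)
$H{\left(n \right)} = \frac{55}{14}$ ($H{\left(n \right)} = 4 - \frac{1}{14} = \frac{55}{14}$)
$w = 0$ ($w = 0 \left(-3\right) = 0$)
$w + H{\left(D{\left(4 \right)} \right)} = 0 + \frac{55}{14} = \frac{55}{14}$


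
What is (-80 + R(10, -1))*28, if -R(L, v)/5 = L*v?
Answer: -840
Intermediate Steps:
R(L, v) = -5*L*v
(-80 + R(10, -1))*28 = (-80 - 5*10*(-1))*28 = (-80 + 50)*28 = -30*28 = -840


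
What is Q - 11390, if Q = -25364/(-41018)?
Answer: -233584828/20509 ≈ -11389.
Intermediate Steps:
Q = 12682/20509 (Q = -25364*(-1/41018) = 12682/20509 ≈ 0.61836)
Q - 11390 = 12682/20509 - 11390 = -233584828/20509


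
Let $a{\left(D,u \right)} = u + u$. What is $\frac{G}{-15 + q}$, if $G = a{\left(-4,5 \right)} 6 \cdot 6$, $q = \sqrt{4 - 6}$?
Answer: $- \frac{5400}{227} - \frac{360 i \sqrt{2}}{227} \approx -23.789 - 2.2428 i$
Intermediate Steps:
$a{\left(D,u \right)} = 2 u$
$q = i \sqrt{2}$ ($q = \sqrt{-2} = i \sqrt{2} \approx 1.4142 i$)
$G = 360$ ($G = 2 \cdot 5 \cdot 6 \cdot 6 = 10 \cdot 6 \cdot 6 = 60 \cdot 6 = 360$)
$\frac{G}{-15 + q} = \frac{360}{-15 + i \sqrt{2}}$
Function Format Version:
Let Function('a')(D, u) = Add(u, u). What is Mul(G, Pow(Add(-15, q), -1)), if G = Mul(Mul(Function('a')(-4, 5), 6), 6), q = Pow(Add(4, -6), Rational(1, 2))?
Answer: Add(Rational(-5400, 227), Mul(Rational(-360, 227), I, Pow(2, Rational(1, 2)))) ≈ Add(-23.789, Mul(-2.2428, I))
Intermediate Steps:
Function('a')(D, u) = Mul(2, u)
q = Mul(I, Pow(2, Rational(1, 2))) (q = Pow(-2, Rational(1, 2)) = Mul(I, Pow(2, Rational(1, 2))) ≈ Mul(1.4142, I))
G = 360 (G = Mul(Mul(Mul(2, 5), 6), 6) = Mul(Mul(10, 6), 6) = Mul(60, 6) = 360)
Mul(G, Pow(Add(-15, q), -1)) = Mul(360, Pow(Add(-15, Mul(I, Pow(2, Rational(1, 2)))), -1))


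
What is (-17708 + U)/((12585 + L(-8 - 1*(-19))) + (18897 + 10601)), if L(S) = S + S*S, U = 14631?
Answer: -3077/42215 ≈ -0.072889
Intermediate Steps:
L(S) = S + S²
(-17708 + U)/((12585 + L(-8 - 1*(-19))) + (18897 + 10601)) = (-17708 + 14631)/((12585 + (-8 - 1*(-19))*(1 + (-8 - 1*(-19)))) + (18897 + 10601)) = -3077/((12585 + (-8 + 19)*(1 + (-8 + 19))) + 29498) = -3077/((12585 + 11*(1 + 11)) + 29498) = -3077/((12585 + 11*12) + 29498) = -3077/((12585 + 132) + 29498) = -3077/(12717 + 29498) = -3077/42215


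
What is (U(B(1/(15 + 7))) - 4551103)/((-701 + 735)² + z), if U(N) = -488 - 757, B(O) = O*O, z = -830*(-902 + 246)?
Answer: -1138087/136409 ≈ -8.3432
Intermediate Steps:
z = 544480 (z = -830*(-656) = 544480)
B(O) = O²
U(N) = -1245
(U(B(1/(15 + 7))) - 4551103)/((-701 + 735)² + z) = (-1245 - 4551103)/((-701 + 735)² + 544480) = -4552348/(34² + 544480) = -4552348/(1156 + 544480) = -4552348/545636 = -4552348*1/545636 = -1138087/136409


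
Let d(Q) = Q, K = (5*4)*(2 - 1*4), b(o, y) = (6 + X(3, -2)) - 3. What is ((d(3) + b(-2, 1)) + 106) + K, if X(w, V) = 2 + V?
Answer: 72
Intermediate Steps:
b(o, y) = 3 (b(o, y) = (6 + (2 - 2)) - 3 = (6 + 0) - 3 = 6 - 3 = 3)
K = -40 (K = 20*(2 - 4) = 20*(-2) = -40)
((d(3) + b(-2, 1)) + 106) + K = ((3 + 3) + 106) - 40 = (6 + 106) - 40 = 112 - 40 = 72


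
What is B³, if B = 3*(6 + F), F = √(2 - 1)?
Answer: 9261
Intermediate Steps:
F = 1 (F = √1 = 1)
B = 21 (B = 3*(6 + 1) = 3*7 = 21)
B³ = 21³ = 9261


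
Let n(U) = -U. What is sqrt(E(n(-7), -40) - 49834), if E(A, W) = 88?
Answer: I*sqrt(49746) ≈ 223.04*I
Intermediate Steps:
sqrt(E(n(-7), -40) - 49834) = sqrt(88 - 49834) = sqrt(-49746) = I*sqrt(49746)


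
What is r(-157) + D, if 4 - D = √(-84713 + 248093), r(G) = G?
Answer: -153 - 2*√40845 ≈ -557.20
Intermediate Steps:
D = 4 - 2*√40845 (D = 4 - √(-84713 + 248093) = 4 - √163380 = 4 - 2*√40845 ≈ -400.20)
r(-157) + D = -157 + (4 - 2*√40845) = -153 - 2*√40845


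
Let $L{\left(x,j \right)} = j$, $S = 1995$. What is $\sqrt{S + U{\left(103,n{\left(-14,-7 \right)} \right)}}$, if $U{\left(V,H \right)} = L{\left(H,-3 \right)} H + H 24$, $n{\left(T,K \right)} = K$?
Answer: $2 \sqrt{462} \approx 42.988$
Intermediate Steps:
$U{\left(V,H \right)} = 21 H$ ($U{\left(V,H \right)} = - 3 H + H 24 = - 3 H + 24 H = 21 H$)
$\sqrt{S + U{\left(103,n{\left(-14,-7 \right)} \right)}} = \sqrt{1995 + 21 \left(-7\right)} = \sqrt{1995 - 147} = \sqrt{1848} = 2 \sqrt{462}$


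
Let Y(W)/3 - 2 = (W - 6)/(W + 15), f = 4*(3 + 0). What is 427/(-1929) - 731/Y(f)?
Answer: -4238837/38580 ≈ -109.87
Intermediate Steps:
f = 12 (f = 4*3 = 12)
Y(W) = 6 + 3*(-6 + W)/(15 + W) (Y(W) = 6 + 3*((W - 6)/(W + 15)) = 6 + 3*((-6 + W)/(15 + W)) = 6 + 3*(-6 + W)/(15 + W))
427/(-1929) - 731/Y(f) = 427/(-1929) - 731*(15 + 12)/(9*(8 + 12)) = 427*(-1/1929) - 731/(9*20/27) = -427/1929 - 731/(9*(1/27)*20) = -427/1929 - 731/20/3 = -427/1929 - 731*3/20 = -427/1929 - 2193/20 = -4238837/38580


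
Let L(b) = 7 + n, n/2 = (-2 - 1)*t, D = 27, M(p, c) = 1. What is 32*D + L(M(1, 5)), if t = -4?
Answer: 895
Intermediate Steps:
n = 24 (n = 2*((-2 - 1)*(-4)) = 2*(-3*(-4)) = 2*12 = 24)
L(b) = 31 (L(b) = 7 + 24 = 31)
32*D + L(M(1, 5)) = 32*27 + 31 = 864 + 31 = 895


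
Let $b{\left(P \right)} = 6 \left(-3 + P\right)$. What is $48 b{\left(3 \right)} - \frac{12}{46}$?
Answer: $- \frac{6}{23} \approx -0.26087$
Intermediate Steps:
$b{\left(P \right)} = -18 + 6 P$
$48 b{\left(3 \right)} - \frac{12}{46} = 48 \left(-18 + 6 \cdot 3\right) - \frac{12}{46} = 48 \left(-18 + 18\right) - \frac{6}{23} = 48 \cdot 0 - \frac{6}{23} = 0 - \frac{6}{23} = - \frac{6}{23}$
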